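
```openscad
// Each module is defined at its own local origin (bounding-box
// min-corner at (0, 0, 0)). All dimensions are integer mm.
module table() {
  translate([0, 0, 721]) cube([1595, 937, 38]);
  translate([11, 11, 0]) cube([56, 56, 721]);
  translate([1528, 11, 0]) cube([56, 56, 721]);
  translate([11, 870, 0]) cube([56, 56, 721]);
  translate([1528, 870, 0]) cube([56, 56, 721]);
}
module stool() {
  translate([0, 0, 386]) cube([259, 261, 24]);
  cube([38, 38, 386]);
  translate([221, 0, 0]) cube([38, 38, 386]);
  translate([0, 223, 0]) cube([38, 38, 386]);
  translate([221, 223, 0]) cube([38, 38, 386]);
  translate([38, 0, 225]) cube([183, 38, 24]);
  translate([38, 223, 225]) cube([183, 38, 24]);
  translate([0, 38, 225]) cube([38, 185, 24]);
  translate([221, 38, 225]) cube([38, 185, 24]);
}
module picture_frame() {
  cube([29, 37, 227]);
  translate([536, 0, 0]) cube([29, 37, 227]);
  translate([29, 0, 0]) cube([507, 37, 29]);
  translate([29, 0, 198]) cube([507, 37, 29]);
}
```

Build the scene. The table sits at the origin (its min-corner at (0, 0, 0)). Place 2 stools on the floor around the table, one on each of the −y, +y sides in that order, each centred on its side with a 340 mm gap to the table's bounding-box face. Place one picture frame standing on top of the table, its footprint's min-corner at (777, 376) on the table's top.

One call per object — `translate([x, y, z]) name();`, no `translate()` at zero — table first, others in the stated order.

table();
translate([668, -601, 0]) stool();
translate([668, 1277, 0]) stool();
translate([777, 376, 759]) picture_frame();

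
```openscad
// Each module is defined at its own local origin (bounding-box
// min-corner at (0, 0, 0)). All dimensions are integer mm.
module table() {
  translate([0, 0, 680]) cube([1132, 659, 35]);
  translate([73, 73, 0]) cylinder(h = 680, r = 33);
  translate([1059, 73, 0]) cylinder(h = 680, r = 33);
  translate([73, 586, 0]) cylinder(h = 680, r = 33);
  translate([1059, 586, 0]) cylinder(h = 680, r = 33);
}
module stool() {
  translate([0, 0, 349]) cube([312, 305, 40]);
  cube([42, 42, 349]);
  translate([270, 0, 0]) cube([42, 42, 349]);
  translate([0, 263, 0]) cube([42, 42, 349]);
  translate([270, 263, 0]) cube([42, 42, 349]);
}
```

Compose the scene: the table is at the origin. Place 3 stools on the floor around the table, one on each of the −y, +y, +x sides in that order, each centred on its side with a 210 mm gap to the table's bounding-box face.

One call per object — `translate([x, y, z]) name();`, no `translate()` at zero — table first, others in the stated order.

table();
translate([410, -515, 0]) stool();
translate([410, 869, 0]) stool();
translate([1342, 177, 0]) stool();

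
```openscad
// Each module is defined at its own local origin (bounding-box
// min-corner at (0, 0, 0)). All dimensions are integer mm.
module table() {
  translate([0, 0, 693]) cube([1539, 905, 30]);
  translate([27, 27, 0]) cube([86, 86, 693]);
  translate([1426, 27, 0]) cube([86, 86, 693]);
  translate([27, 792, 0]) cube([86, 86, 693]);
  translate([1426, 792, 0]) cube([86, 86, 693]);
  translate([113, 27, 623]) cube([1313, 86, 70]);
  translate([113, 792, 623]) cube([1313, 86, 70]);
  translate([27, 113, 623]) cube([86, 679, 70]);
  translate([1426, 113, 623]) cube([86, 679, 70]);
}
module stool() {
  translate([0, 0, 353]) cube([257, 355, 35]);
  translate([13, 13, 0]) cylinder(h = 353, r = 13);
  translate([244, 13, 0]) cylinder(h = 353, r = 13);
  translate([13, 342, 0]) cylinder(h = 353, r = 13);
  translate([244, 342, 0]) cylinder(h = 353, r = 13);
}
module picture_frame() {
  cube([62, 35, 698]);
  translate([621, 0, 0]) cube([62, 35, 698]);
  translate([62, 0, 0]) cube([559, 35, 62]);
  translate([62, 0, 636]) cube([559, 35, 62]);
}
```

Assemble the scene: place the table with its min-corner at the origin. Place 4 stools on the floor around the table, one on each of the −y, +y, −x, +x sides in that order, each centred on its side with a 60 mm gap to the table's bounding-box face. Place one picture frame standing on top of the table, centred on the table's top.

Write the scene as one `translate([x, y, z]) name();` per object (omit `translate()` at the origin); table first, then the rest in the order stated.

table();
translate([641, -415, 0]) stool();
translate([641, 965, 0]) stool();
translate([-317, 275, 0]) stool();
translate([1599, 275, 0]) stool();
translate([428, 435, 723]) picture_frame();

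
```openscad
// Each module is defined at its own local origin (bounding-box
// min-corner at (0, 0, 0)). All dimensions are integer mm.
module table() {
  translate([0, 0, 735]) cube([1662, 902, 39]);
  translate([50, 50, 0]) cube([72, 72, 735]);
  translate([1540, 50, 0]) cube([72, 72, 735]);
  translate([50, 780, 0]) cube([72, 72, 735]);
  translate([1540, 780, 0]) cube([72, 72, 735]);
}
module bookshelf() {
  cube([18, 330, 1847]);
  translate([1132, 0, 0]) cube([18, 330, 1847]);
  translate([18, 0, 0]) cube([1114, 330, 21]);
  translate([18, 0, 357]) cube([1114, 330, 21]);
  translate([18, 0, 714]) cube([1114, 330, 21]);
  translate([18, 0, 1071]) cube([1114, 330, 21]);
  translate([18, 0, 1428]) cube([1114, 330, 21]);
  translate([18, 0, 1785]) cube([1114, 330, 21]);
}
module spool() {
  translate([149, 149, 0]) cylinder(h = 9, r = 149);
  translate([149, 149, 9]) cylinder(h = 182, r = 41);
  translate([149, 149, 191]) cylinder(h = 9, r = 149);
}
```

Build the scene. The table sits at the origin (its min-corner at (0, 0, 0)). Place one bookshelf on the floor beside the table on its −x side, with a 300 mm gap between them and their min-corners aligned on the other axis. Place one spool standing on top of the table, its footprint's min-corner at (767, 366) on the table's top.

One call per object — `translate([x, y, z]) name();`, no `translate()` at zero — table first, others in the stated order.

table();
translate([-1450, 0, 0]) bookshelf();
translate([767, 366, 774]) spool();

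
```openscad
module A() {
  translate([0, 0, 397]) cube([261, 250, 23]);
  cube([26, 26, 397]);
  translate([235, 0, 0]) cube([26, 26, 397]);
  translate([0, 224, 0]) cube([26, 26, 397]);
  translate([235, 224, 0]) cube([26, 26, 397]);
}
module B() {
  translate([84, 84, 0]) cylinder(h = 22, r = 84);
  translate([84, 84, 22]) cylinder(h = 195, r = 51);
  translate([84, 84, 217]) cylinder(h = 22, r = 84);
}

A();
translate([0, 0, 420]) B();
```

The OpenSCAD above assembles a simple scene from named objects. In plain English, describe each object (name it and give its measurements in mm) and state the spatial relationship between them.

A is a simple wooden stool: a rectangular seat 261 mm (x) by 250 mm (y), 23 mm thick, top face at z = 420 mm, on four square legs, each 26×26 mm in cross-section. The legs rest on z = 0, each flush with a corner of the seat.

B is a spool: two coaxial disc flanges of radius 84 mm and thickness 22 mm, joined by a core cylinder of radius 51 mm and height 195 mm. The lower flange rests on z = 0 and the three cylinders share a vertical axis.

The spool is on top of the stool.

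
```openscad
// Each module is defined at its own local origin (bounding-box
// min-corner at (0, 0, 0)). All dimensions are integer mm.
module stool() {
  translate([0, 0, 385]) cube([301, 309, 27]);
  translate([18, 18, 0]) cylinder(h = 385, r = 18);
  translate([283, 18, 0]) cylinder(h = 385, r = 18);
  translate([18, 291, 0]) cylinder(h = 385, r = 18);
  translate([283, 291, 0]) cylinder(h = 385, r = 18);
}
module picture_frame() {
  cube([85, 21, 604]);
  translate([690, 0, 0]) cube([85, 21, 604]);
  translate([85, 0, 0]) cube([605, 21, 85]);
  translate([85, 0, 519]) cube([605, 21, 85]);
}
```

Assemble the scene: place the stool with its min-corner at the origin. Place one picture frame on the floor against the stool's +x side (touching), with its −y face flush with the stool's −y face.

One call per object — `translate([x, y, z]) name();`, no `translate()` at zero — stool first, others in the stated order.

stool();
translate([301, 0, 0]) picture_frame();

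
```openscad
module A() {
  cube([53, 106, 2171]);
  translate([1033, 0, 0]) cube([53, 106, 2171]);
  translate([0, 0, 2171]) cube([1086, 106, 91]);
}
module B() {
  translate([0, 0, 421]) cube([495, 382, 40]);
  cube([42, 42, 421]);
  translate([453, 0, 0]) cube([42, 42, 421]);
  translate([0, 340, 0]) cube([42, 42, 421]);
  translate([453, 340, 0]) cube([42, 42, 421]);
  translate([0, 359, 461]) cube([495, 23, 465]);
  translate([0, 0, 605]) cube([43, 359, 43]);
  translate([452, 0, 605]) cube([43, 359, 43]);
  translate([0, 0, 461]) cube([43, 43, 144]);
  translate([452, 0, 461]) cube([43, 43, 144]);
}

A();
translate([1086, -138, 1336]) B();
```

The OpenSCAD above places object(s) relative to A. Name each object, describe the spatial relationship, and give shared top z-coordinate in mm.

A is a door frame. B is a chair. The chair is beside the door frame with their tops flush at z = 2262. The shared top z-coordinate is 2262 mm.

Both tops at z = 2262 mm.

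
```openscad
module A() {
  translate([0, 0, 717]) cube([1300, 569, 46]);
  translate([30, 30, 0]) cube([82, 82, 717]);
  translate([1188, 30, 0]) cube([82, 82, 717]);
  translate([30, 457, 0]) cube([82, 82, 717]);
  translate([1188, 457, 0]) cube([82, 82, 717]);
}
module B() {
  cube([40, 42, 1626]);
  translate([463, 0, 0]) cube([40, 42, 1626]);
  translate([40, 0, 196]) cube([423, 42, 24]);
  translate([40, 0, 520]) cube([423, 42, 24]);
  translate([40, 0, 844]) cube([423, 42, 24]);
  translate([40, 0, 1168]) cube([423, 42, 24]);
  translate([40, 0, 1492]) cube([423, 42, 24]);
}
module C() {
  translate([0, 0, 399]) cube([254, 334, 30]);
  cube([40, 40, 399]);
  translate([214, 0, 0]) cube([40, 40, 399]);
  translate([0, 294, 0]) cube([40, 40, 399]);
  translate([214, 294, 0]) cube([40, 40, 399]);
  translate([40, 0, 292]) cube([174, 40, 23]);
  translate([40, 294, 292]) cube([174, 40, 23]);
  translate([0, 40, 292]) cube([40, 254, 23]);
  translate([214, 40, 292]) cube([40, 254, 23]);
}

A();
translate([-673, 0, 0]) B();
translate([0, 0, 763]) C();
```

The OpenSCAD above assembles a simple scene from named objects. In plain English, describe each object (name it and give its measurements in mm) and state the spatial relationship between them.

A is a rectangular dining table. The top is 1300×569×46 mm with its upper surface at z = 763 mm. It stands on four 82×82 mm square legs, each inset 30 mm from the nearest pair of top edges, running from the floor to the underside of the top.

B is a straight ladder. Two 40×42 mm vertical rails, 1626 mm tall, stand 503 mm apart (outside-to-outside) with their front faces coplanar on the −y side. 5 rungs, each 42 mm deep and 24 mm tall, span between the inner faces of the rails, front faces flush with the rails. The lowest rung's underside is at z = 196 mm and rungs are spaced 324 mm apart (underside to underside).

C is a four-legged stool. The seat is 254×334 mm, 30 mm thick, top at z = 429 mm. It stands on four square legs, each 40×40 mm in cross-section, from z = 0 to the seat underside, each flush with a corner of the seat. Four stretchers, 40 mm wide and 23 mm tall, connect adjacent legs with their undersides at z = 292 mm, each running between the inner faces of the legs it joins and aligned with the legs' outer faces on the other axis.

The ladder is on the floor beside the table on its −x side. The stool is on top of the table.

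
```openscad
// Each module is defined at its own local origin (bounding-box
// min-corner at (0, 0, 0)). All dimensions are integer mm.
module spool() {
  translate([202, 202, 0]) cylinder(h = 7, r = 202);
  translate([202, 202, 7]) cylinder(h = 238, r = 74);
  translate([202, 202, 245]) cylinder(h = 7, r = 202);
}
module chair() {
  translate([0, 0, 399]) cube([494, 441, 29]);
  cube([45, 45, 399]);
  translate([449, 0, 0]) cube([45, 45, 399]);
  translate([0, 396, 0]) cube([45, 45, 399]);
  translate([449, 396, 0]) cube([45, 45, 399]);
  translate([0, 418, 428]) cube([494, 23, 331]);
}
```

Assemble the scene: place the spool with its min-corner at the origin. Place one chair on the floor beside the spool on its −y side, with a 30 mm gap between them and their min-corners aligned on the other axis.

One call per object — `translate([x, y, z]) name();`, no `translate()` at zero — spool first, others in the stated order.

spool();
translate([0, -471, 0]) chair();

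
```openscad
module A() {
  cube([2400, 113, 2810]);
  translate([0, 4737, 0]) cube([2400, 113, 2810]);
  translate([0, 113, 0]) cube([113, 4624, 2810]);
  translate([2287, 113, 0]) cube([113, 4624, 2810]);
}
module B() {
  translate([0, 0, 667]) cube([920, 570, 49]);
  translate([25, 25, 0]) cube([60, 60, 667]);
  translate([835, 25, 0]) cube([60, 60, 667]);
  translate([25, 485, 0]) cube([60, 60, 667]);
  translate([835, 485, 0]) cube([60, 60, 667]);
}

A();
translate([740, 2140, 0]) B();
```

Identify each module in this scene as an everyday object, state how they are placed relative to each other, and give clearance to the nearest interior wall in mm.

A is a house frame. B is a table. The table sits inside the house frame, centred. The clearance to the nearest interior wall is 627 mm.

Clearances: x = 627, y = 2027; minimum 627 mm.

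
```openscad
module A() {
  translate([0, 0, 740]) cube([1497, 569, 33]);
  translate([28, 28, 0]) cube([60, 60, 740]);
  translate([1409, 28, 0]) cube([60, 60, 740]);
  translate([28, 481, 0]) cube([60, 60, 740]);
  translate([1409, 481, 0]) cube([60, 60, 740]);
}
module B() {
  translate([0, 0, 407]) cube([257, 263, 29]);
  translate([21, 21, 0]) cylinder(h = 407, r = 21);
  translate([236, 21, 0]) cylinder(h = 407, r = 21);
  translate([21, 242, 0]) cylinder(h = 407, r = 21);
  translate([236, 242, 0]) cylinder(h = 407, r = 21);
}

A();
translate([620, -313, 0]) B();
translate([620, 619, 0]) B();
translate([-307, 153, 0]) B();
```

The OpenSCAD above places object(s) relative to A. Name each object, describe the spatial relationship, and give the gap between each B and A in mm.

A is a table. B is a stool. Three stools sit around the table at the −y, +y, −x sides. The gap between each stool and the table is 50 mm.

Each stool's nearest face is 50 mm from the table's bounding box.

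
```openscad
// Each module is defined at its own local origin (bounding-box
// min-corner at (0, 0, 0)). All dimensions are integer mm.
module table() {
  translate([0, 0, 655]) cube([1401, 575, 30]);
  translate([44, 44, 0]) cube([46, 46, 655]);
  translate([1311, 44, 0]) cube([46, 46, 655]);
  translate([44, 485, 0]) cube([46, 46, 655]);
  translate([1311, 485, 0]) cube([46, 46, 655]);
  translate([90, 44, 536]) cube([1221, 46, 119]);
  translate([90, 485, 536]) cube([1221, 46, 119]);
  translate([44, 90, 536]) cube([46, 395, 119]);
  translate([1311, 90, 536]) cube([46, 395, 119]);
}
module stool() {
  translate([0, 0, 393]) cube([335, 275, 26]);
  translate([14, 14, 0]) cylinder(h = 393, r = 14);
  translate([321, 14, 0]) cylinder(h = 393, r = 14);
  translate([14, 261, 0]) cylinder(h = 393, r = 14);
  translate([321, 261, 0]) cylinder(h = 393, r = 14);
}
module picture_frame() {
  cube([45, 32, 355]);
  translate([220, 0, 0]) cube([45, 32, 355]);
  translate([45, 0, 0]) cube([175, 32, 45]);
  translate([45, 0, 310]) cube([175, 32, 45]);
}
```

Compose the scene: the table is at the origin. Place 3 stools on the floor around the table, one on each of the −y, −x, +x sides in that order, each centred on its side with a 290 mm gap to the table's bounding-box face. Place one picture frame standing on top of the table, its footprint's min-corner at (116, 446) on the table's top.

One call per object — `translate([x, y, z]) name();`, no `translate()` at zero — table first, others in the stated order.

table();
translate([533, -565, 0]) stool();
translate([-625, 150, 0]) stool();
translate([1691, 150, 0]) stool();
translate([116, 446, 685]) picture_frame();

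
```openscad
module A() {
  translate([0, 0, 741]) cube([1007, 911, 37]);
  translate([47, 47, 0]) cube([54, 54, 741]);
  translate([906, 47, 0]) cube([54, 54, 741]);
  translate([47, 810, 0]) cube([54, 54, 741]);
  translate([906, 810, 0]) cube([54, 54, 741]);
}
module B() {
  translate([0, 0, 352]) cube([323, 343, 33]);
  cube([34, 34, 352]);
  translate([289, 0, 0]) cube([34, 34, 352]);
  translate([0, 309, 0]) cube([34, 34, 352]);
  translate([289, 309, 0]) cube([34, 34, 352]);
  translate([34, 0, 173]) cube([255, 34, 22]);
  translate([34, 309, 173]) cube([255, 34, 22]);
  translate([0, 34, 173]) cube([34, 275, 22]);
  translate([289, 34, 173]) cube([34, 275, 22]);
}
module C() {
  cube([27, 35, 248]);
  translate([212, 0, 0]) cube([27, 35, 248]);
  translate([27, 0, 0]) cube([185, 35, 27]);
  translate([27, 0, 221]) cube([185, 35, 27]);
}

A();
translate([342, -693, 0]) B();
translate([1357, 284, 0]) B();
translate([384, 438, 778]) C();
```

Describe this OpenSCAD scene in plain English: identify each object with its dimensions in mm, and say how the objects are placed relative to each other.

A is a table: top 1007 mm (x) × 911 mm (y), 37 mm thick, upper face at z = 778 mm, on four 54×54 mm square legs, each inset 47 mm from the nearest pair of top edges, running from z = 0 to the bottom of the top.

B is a simple wooden stool: a rectangular seat 323 mm (x) by 343 mm (y), 33 mm thick, top face at z = 385 mm, on four square legs, each 34×34 mm in cross-section. The legs rest on z = 0, each flush with a corner of the seat. Four stretchers, 34 mm wide and 22 mm tall, connect adjacent legs with their undersides at z = 173 mm, each running between the inner faces of the legs it joins and aligned with the legs' outer faces on the other axis.

C is a rectangular picture frame lying in the x–z plane (depth along y). The opening is 185 mm wide (x) by 194 mm tall (z), surrounded by a border 27 mm wide on all four sides. The frame is 35 mm deep and is made of two full-height vertical stiles with two horizontal rails fitted between them.

Two stools sit around the table at the −y, +x sides. The picture frame is on top of the table, centred.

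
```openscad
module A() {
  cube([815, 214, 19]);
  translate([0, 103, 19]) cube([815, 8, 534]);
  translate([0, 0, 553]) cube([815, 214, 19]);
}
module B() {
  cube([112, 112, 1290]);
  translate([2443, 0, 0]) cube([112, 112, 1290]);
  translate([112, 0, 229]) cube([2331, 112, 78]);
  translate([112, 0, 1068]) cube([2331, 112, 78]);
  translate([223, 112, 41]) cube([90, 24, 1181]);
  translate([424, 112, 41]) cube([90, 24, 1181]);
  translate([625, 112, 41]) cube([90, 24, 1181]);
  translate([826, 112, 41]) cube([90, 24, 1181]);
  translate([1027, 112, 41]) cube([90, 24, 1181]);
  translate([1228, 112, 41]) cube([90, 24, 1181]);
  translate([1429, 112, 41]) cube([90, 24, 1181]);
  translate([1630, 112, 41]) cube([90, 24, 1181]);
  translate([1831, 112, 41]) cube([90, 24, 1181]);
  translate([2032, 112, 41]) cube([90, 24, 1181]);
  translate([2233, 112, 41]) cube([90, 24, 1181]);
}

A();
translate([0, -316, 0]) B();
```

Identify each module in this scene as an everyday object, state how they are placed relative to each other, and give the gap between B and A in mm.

The fence section's nearest face is 180 mm from the I-beam's −y face.

A is an I-beam. B is a fence section. The fence section is on the floor beside the I-beam on its −y side. The gap between the fence section and the I-beam is 180 mm.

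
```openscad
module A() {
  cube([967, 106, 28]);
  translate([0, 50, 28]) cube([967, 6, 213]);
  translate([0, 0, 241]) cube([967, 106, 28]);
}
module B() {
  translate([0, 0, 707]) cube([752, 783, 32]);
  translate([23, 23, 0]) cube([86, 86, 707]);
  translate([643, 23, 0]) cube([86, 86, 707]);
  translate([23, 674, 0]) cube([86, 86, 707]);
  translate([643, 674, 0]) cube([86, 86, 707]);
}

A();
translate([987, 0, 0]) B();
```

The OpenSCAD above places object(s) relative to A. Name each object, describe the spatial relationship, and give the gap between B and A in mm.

The table's nearest face is 20 mm from the I-beam's +x face.

A is an I-beam. B is a table. The table is on the floor beside the I-beam on its +x side. The gap between the table and the I-beam is 20 mm.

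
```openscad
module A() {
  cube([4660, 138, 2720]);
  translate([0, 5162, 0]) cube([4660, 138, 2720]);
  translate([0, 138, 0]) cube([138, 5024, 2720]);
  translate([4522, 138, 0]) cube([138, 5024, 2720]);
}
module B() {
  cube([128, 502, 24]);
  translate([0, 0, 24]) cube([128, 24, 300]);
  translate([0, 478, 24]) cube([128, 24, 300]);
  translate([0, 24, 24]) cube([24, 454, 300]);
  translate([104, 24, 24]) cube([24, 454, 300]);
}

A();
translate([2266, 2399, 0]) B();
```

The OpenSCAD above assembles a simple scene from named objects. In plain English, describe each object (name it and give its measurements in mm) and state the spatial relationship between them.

A is the wall frame of a small rectangular building: four walls, each 2720 mm tall and 138 mm thick, enclosing a footprint 4660 mm (x) by 5300 mm (y) outside-to-outside, with no floor or roof. The front and back walls (the −y and +y sides) span the full width; the two side walls fit between them.

B is an open storage box with external size 128×502×324 mm and wall thickness 24 mm (the base is also 24 mm thick). The base covers the whole footprint; the four walls stand on the base, with the y-facing walls full-width and the x-facing walls fitting between their inner faces.

The open box sits inside the house frame, centred.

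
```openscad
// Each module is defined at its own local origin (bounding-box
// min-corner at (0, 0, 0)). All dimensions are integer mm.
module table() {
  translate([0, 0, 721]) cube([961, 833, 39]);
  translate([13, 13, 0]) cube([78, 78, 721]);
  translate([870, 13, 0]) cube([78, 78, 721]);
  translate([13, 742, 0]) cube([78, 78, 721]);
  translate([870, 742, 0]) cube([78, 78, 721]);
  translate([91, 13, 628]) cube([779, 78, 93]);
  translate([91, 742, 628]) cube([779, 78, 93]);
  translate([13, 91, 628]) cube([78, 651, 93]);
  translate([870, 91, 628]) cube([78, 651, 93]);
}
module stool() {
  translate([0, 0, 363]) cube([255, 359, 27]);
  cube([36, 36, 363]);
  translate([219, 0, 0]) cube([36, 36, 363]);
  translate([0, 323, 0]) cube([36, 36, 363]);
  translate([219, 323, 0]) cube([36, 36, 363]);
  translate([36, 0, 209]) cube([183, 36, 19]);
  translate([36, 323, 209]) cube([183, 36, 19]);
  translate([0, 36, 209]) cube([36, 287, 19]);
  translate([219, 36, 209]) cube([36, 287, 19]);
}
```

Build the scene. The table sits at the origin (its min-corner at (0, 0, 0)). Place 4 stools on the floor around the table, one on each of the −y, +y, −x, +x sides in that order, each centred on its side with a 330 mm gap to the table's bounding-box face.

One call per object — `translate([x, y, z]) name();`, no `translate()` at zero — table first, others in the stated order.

table();
translate([353, -689, 0]) stool();
translate([353, 1163, 0]) stool();
translate([-585, 237, 0]) stool();
translate([1291, 237, 0]) stool();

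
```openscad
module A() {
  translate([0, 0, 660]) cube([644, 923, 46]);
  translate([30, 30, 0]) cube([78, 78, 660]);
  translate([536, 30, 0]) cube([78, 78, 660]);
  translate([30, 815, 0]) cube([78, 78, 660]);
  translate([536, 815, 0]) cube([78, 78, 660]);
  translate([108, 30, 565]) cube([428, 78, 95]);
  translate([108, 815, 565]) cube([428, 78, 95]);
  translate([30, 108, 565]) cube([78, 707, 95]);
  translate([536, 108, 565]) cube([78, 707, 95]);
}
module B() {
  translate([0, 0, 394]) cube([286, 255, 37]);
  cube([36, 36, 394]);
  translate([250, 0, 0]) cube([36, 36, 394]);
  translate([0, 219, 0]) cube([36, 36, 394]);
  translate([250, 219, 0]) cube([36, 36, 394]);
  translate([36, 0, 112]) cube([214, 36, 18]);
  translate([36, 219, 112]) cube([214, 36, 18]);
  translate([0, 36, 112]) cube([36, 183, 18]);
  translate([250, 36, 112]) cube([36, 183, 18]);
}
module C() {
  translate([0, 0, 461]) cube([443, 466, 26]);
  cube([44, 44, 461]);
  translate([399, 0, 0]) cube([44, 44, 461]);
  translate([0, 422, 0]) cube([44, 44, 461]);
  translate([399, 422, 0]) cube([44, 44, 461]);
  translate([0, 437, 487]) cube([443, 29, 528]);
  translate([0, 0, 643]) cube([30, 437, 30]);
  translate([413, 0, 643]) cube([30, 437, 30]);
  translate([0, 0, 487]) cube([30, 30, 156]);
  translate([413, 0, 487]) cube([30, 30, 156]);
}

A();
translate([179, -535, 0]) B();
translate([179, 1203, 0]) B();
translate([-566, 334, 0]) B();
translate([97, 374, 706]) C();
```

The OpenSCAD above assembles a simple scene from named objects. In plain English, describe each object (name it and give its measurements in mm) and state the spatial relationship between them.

A is a table: top 644 mm (x) × 923 mm (y), 46 mm thick, upper face at z = 706 mm, on four 78×78 mm square legs, each inset 30 mm from the nearest pair of top edges, running from z = 0 to the bottom of the top. Four apron rails, 78 mm thick and 95 mm tall, run between adjacent legs with their top edges flush with the underside of the top and their outer faces flush with the legs' outer faces.

B is a simple wooden stool: a rectangular seat 286 mm (x) by 255 mm (y), 37 mm thick, top face at z = 431 mm, on four square legs, each 36×36 mm in cross-section. The legs rest on z = 0, each flush with a corner of the seat. Four stretchers, 36 mm wide and 18 mm tall, connect adjacent legs with their undersides at z = 112 mm, each running between the inner faces of the legs it joins and aligned with the legs' outer faces on the other axis.

C is a chair: 443×466 mm seat, 26 mm thick, top at z = 487 mm, on four 44 mm square corner legs flush with the seat edges. A 29 mm thick backrest slab spans the full seat width, extending 528 mm above the seat top, its back face flush with the seat's +y edge. Two armrests of 30×30 mm section run along each side from the seat's front edge to the front of the backrest, top faces 186 mm above the seat top and outer faces flush with the seat's x-edges; a 30×30 mm post under the front of each armrest stands on the seat at the front corner.

Three stools sit around the table at the −y, +y, −x sides. The chair is on top of the table.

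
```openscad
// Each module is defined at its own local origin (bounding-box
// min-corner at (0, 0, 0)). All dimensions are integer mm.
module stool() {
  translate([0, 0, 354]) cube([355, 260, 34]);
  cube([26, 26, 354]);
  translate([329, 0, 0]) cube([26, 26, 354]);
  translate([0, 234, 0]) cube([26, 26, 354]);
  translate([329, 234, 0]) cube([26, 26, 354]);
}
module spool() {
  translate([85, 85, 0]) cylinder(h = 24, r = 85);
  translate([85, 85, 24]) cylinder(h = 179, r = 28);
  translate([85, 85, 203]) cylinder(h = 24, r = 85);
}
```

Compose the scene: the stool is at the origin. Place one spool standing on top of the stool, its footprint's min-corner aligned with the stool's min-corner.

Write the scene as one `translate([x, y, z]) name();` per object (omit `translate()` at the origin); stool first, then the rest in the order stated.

stool();
translate([0, 0, 388]) spool();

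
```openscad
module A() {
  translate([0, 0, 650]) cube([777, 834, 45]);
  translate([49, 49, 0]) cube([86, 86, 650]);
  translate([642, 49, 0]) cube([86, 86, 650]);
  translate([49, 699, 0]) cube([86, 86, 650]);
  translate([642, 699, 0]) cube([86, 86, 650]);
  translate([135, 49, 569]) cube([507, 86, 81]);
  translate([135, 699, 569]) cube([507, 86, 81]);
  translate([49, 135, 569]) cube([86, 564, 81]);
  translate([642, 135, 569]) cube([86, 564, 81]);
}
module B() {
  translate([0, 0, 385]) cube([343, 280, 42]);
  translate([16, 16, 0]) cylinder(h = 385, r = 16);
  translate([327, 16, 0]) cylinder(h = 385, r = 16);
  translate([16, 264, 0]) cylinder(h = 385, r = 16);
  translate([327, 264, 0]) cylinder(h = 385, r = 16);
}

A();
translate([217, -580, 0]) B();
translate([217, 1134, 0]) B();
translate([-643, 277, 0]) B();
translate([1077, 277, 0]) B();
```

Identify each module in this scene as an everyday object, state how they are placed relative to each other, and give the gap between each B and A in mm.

Each stool's nearest face is 300 mm from the table's bounding box.

A is a table. B is a stool. Four stools sit around the table at the −y, +y, −x, +x sides. The gap between each stool and the table is 300 mm.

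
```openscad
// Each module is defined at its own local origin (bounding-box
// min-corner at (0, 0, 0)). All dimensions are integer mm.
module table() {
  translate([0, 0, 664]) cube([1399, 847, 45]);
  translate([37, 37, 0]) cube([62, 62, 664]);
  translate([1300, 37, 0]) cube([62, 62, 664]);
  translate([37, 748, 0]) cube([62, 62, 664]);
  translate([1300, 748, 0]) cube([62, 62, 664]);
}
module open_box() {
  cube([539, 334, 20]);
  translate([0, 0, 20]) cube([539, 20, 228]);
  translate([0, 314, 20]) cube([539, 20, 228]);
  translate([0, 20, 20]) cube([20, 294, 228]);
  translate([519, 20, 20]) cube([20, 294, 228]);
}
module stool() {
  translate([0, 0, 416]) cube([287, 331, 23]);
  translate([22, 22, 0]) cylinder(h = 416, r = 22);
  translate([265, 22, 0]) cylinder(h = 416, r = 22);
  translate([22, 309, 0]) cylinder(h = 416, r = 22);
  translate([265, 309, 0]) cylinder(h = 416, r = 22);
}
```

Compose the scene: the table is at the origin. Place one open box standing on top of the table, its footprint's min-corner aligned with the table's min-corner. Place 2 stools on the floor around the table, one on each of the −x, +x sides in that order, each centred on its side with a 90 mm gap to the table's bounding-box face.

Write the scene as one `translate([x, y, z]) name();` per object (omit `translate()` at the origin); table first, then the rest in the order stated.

table();
translate([0, 0, 709]) open_box();
translate([-377, 258, 0]) stool();
translate([1489, 258, 0]) stool();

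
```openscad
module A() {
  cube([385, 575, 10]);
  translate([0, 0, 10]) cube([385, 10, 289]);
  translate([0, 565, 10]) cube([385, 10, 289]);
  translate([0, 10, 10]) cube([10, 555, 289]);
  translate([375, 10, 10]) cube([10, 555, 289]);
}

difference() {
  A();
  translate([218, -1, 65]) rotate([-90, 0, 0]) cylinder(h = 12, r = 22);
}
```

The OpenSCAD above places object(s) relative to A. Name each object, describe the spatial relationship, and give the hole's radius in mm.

The subtracted cylinder has r = 22 mm.

A is an open box. The open box has a circular hole through its front wall. The hole's radius is 22 mm.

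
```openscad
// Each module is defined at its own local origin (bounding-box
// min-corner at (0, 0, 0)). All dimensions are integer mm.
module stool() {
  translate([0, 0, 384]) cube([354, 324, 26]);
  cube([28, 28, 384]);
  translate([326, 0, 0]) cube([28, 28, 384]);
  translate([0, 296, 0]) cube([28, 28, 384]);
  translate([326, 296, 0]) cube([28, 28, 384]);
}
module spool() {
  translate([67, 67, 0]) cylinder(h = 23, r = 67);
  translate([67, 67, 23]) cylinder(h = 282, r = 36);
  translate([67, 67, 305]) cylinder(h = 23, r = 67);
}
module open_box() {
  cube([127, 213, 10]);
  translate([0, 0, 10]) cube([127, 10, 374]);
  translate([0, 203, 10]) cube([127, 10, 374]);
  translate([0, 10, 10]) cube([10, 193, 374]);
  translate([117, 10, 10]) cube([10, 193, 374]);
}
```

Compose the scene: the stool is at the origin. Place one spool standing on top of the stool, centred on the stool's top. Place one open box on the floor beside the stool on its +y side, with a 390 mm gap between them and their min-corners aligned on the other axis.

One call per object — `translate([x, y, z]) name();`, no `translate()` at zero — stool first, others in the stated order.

stool();
translate([110, 95, 410]) spool();
translate([0, 714, 0]) open_box();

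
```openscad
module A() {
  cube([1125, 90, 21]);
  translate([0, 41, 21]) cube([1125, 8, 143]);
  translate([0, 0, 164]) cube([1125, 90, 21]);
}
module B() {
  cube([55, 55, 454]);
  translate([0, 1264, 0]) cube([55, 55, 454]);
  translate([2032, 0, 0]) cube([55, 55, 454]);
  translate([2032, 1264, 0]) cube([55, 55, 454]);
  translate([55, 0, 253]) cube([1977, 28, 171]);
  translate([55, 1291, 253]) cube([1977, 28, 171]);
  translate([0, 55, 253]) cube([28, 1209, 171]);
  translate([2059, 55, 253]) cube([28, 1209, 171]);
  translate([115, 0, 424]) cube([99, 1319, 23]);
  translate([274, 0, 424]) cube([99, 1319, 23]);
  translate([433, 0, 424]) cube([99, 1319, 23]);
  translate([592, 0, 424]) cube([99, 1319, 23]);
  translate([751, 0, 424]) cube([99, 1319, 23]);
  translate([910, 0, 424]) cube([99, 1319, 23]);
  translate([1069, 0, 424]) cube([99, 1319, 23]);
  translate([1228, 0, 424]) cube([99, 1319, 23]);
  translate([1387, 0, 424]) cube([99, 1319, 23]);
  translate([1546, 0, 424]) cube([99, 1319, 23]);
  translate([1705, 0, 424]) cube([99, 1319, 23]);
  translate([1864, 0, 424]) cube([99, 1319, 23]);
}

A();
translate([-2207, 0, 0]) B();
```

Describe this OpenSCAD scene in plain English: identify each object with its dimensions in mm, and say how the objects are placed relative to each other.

A is an I-beam lying along x, 1125 mm long. Overall section height 185 mm. Two flanges 90 mm wide (y) and 21 mm thick, one on the floor and one at the top; a web 8 mm thick runs between them, centred on the flange width.

B is a bed frame 2087 mm long (x) by 1319 mm wide (y). Four 55×55 mm corner posts, 454 mm tall, at the corners of the footprint. Four rails of 28 mm thickness and 171 mm height run between adjacent posts with their undersides at z = 253 mm, their outer faces flush with the outside of the frame (the two x-running rails run between the posts' inner faces; the two y-running rails run between the posts' inner faces). 12 slats, each 99 mm wide (x) and 23 mm thick, lie across the top of the two x-running rails, running the full 1319 mm width of the frame in y; the slats are evenly spaced along x between the inner faces of the end posts with equal gaps (rounded down to the nearest mm) at the −x end and between each pair — any rounding remainder accumulates at the +x end.

The bed frame is on the floor beside the I-beam on its −x side.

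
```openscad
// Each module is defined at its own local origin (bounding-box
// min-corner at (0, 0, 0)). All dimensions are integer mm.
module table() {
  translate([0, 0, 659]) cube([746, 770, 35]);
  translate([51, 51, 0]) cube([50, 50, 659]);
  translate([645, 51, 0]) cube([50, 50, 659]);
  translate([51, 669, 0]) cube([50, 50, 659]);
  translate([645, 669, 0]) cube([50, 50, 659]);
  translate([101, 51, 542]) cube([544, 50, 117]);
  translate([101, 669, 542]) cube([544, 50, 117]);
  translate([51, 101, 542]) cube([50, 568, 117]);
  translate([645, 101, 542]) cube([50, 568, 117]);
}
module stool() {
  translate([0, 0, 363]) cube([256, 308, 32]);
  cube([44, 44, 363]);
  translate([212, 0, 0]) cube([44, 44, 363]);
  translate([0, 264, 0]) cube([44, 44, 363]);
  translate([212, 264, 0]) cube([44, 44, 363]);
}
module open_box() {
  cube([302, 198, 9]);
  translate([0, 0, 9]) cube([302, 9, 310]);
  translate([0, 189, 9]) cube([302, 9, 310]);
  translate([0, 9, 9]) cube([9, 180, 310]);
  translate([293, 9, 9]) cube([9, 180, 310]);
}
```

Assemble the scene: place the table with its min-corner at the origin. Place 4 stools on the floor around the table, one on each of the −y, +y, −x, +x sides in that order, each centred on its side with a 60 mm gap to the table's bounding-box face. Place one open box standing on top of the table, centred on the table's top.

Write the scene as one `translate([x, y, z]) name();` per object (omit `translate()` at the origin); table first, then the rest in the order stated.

table();
translate([245, -368, 0]) stool();
translate([245, 830, 0]) stool();
translate([-316, 231, 0]) stool();
translate([806, 231, 0]) stool();
translate([222, 286, 694]) open_box();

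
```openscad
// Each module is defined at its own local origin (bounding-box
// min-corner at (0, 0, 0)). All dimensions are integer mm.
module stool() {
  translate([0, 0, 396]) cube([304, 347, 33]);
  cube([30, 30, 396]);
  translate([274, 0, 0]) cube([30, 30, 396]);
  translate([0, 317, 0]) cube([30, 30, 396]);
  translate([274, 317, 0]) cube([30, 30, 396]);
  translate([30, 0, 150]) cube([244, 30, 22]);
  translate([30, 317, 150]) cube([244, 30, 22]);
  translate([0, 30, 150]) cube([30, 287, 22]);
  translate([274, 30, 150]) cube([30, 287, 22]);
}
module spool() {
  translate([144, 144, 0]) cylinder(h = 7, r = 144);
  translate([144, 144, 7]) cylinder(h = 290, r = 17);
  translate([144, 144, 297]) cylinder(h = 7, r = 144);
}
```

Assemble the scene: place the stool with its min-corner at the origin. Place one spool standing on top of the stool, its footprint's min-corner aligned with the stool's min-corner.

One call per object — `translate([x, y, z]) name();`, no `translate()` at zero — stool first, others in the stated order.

stool();
translate([0, 0, 429]) spool();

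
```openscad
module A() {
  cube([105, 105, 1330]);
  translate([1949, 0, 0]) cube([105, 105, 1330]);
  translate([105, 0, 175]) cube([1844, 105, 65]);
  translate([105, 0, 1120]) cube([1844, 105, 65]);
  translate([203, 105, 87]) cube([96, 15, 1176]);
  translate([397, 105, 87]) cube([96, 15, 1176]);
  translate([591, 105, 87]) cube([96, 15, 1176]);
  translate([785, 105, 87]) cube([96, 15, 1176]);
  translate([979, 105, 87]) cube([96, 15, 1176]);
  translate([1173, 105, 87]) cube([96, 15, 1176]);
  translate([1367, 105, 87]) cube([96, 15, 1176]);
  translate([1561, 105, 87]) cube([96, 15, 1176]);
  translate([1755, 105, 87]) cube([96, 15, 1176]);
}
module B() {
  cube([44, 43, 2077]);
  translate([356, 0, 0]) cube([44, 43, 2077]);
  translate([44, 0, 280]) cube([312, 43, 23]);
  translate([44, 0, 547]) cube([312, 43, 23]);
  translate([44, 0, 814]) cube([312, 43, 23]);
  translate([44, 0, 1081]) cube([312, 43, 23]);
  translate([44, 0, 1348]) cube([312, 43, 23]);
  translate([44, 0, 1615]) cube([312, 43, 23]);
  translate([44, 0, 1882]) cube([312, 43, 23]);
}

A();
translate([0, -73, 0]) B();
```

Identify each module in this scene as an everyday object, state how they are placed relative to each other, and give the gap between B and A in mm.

A is a fence section. B is a ladder. The ladder is on the floor beside the fence section on its −y side. The gap between the ladder and the fence section is 30 mm.

The ladder's nearest face is 30 mm from the fence section's −y face.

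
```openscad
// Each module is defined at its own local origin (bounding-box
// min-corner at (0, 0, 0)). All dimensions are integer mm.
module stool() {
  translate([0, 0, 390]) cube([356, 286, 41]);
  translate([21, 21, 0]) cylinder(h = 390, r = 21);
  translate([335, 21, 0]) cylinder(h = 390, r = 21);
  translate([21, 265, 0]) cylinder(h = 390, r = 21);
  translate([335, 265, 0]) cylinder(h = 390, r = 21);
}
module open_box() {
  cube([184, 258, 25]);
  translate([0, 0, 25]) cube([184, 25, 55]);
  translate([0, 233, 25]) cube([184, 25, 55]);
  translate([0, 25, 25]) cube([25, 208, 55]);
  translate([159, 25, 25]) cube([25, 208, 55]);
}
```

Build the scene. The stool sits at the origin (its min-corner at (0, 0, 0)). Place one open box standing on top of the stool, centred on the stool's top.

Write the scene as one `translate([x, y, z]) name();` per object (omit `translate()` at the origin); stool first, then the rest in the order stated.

stool();
translate([86, 14, 431]) open_box();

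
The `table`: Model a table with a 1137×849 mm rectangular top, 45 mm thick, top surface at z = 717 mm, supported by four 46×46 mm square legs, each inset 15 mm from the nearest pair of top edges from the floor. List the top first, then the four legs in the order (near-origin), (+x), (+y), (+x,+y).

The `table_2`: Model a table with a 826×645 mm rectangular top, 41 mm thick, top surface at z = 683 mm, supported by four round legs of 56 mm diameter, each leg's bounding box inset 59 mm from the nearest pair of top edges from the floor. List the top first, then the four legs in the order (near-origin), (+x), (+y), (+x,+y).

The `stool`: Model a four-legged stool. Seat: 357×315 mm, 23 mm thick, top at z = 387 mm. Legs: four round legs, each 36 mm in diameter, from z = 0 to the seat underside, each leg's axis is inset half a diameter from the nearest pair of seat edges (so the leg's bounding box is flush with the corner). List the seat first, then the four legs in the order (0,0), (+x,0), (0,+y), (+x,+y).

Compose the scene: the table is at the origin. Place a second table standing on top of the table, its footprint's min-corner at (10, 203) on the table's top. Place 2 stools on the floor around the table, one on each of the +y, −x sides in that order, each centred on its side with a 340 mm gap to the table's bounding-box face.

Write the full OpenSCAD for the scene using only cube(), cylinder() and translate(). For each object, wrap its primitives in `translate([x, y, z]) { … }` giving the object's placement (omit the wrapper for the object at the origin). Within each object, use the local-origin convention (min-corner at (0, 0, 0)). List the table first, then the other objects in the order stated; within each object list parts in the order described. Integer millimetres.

translate([0, 0, 672]) cube([1137, 849, 45]);
translate([15, 15, 0]) cube([46, 46, 672]);
translate([1076, 15, 0]) cube([46, 46, 672]);
translate([15, 788, 0]) cube([46, 46, 672]);
translate([1076, 788, 0]) cube([46, 46, 672]);
translate([10, 203, 717]) {
  translate([0, 0, 642]) cube([826, 645, 41]);
  translate([87, 87, 0]) cylinder(h = 642, r = 28);
  translate([739, 87, 0]) cylinder(h = 642, r = 28);
  translate([87, 558, 0]) cylinder(h = 642, r = 28);
  translate([739, 558, 0]) cylinder(h = 642, r = 28);
}
translate([390, 1189, 0]) {
  translate([0, 0, 364]) cube([357, 315, 23]);
  translate([18, 18, 0]) cylinder(h = 364, r = 18);
  translate([339, 18, 0]) cylinder(h = 364, r = 18);
  translate([18, 297, 0]) cylinder(h = 364, r = 18);
  translate([339, 297, 0]) cylinder(h = 364, r = 18);
}
translate([-697, 267, 0]) {
  translate([0, 0, 364]) cube([357, 315, 23]);
  translate([18, 18, 0]) cylinder(h = 364, r = 18);
  translate([339, 18, 0]) cylinder(h = 364, r = 18);
  translate([18, 297, 0]) cylinder(h = 364, r = 18);
  translate([339, 297, 0]) cylinder(h = 364, r = 18);
}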